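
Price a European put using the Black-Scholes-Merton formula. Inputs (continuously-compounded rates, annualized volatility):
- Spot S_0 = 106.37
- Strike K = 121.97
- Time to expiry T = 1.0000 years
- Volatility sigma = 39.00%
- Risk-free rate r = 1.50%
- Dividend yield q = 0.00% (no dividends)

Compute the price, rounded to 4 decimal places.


Answer: Price = 25.2390

Derivation:
d1 = (ln(S/K) + (r - q + 0.5*sigma^2) * T) / (sigma * sqrt(T)) = -0.11743982
d2 = d1 - sigma * sqrt(T) = -0.50743982
exp(-rT) = 0.98511194; exp(-qT) = 1.00000000
P = K * exp(-rT) * N(-d2) - S_0 * exp(-qT) * N(-d1)
N(-d1) = 0.54674424; N(-d2) = 0.69407687
P = 121.9700 * 0.98511194 * 0.69407687 - 106.3700 * 1.00000000 * 0.54674424 = 25.2390


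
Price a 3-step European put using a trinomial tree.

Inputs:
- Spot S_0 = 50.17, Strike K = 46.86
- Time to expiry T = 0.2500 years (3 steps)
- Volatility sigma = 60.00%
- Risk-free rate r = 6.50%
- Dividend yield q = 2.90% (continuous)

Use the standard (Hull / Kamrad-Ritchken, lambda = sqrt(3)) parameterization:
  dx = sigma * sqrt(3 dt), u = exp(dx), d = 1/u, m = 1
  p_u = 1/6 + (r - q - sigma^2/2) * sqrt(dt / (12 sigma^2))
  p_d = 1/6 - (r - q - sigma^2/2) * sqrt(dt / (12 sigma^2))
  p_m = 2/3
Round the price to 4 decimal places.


dt = T/N = 0.083333; dx = sigma*sqrt(3*dt) = 0.300000
u = exp(dx) = 1.349859; d = 1/u = 0.740818
p_u = 0.146667, p_m = 0.666667, p_d = 0.186667
Discount per step: exp(-r*dt) = 0.994598
Stock lattice S(k, j) with j the centered position index:
  k=0: S(0,+0) = 50.1700
  k=1: S(1,-1) = 37.1669; S(1,+0) = 50.1700; S(1,+1) = 67.7224
  k=2: S(2,-2) = 27.5339; S(2,-1) = 37.1669; S(2,+0) = 50.1700; S(2,+1) = 67.7224; S(2,+2) = 91.4157
  k=3: S(3,-3) = 20.3976; S(3,-2) = 27.5339; S(3,-1) = 37.1669; S(3,+0) = 50.1700; S(3,+1) = 67.7224; S(3,+2) = 91.4157; S(3,+3) = 123.3983
Terminal payoffs V(N, j) = max(K - S_T, 0):
  V(3,-3) = 26.462400; V(3,-2) = 19.326120; V(3,-1) = 9.693150; V(3,+0) = 0.000000; V(3,+1) = 0.000000; V(3,+2) = 0.000000; V(3,+3) = 0.000000
Backward induction: V(k, j) = exp(-r*dt) * [p_u * V(k+1, j+1) + p_m * V(k+1, j) + p_d * V(k+1, j-1)]
  V(2,-2) = exp(-r*dt) * [p_u*9.693150 + p_m*19.326120 + p_d*26.462400] = 19.141426
  V(2,-1) = exp(-r*dt) * [p_u*0.000000 + p_m*9.693150 + p_d*19.326120] = 10.015246
  V(2,+0) = exp(-r*dt) * [p_u*0.000000 + p_m*0.000000 + p_d*9.693150] = 1.799614
  V(2,+1) = exp(-r*dt) * [p_u*0.000000 + p_m*0.000000 + p_d*0.000000] = 0.000000
  V(2,+2) = exp(-r*dt) * [p_u*0.000000 + p_m*0.000000 + p_d*0.000000] = 0.000000
  V(1,-1) = exp(-r*dt) * [p_u*1.799614 + p_m*10.015246 + p_d*19.141426] = 10.457044
  V(1,+0) = exp(-r*dt) * [p_u*0.000000 + p_m*1.799614 + p_d*10.015246] = 3.052675
  V(1,+1) = exp(-r*dt) * [p_u*0.000000 + p_m*0.000000 + p_d*1.799614] = 0.334113
  V(0,+0) = exp(-r*dt) * [p_u*0.334113 + p_m*3.052675 + p_d*10.457044] = 4.014298

Answer: Price = V(0,0) = 4.0143


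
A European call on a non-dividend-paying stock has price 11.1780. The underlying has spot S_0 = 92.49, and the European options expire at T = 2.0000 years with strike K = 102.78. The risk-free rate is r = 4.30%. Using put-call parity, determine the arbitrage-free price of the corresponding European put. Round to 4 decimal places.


Answer: Put price = 12.9983

Derivation:
Put-call parity: C - P = S_0 * exp(-qT) - K * exp(-rT).
S_0 * exp(-qT) = 92.4900 * 1.00000000 = 92.49000000
K * exp(-rT) = 102.7800 * 0.91759423 = 94.31033508
P = C - S*exp(-qT) + K*exp(-rT)
P = 11.1780 - 92.49000000 + 94.31033508 = 12.9983


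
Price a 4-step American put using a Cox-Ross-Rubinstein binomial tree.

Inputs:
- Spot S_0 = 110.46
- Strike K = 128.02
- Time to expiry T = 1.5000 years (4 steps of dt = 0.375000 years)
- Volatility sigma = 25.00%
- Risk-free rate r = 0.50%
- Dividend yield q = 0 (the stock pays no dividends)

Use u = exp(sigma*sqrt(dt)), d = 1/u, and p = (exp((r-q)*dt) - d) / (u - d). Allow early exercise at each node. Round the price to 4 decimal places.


dt = T/N = 0.375000
u = exp(sigma*sqrt(dt)) = 1.165433; d = 1/u = 0.858050
p = (exp((r-q)*dt) - d) / (u - d) = 0.467907
Discount per step: exp(-r*dt) = 0.998127
Stock lattice S(k, i) with i counting down-moves:
  k=0: S(0,0) = 110.4600
  k=1: S(1,0) = 128.7338; S(1,1) = 94.7802
  k=2: S(2,0) = 150.0307; S(2,1) = 110.4600; S(2,2) = 81.3261
  k=3: S(3,0) = 174.8508; S(3,1) = 128.7338; S(3,2) = 94.7802; S(3,3) = 69.7819
  k=4: S(4,0) = 203.7769; S(4,1) = 150.0307; S(4,2) = 110.4600; S(4,3) = 81.3261; S(4,4) = 59.8763
Terminal payoffs V(N, i) = max(K - S_T, 0):
  V(4,0) = 0.000000; V(4,1) = 0.000000; V(4,2) = 17.560000; V(4,3) = 46.693880; V(4,4) = 68.143684
Backward induction: V(k, i) = exp(-r*dt) * [p * V(k+1, i) + (1-p) * V(k+1, i+1)]; then take max(V_cont, immediate exercise) for American.
  V(3,0) = exp(-r*dt) * [p*0.000000 + (1-p)*0.000000] = 0.000000; exercise = 0.000000; V(3,0) = max -> 0.000000
  V(3,1) = exp(-r*dt) * [p*0.000000 + (1-p)*17.560000] = 9.326052; exercise = 0.000000; V(3,1) = max -> 9.326052
  V(3,2) = exp(-r*dt) * [p*17.560000 + (1-p)*46.693880] = 33.000004; exercise = 33.239816; V(3,2) = max -> 33.239816
  V(3,3) = exp(-r*dt) * [p*46.693880 + (1-p)*68.143684] = 57.998324; exercise = 58.238137; V(3,3) = max -> 58.238137
  V(2,0) = exp(-r*dt) * [p*0.000000 + (1-p)*9.326052] = 4.953032; exercise = 0.000000; V(2,0) = max -> 4.953032
  V(2,1) = exp(-r*dt) * [p*9.326052 + (1-p)*33.239816] = 22.009095; exercise = 17.560000; V(2,1) = max -> 22.009095
  V(2,2) = exp(-r*dt) * [p*33.239816 + (1-p)*58.238137] = 46.454067; exercise = 46.693880; V(2,2) = max -> 46.693880
  V(1,0) = exp(-r*dt) * [p*4.953032 + (1-p)*22.009095] = 14.002167; exercise = 0.000000; V(1,0) = max -> 14.002167
  V(1,1) = exp(-r*dt) * [p*22.009095 + (1-p)*46.693880] = 35.077866; exercise = 33.239816; V(1,1) = max -> 35.077866
  V(0,0) = exp(-r*dt) * [p*14.002167 + (1-p)*35.077866] = 25.169165; exercise = 17.560000; V(0,0) = max -> 25.169165

Answer: Price = V(0,0) = 25.1692


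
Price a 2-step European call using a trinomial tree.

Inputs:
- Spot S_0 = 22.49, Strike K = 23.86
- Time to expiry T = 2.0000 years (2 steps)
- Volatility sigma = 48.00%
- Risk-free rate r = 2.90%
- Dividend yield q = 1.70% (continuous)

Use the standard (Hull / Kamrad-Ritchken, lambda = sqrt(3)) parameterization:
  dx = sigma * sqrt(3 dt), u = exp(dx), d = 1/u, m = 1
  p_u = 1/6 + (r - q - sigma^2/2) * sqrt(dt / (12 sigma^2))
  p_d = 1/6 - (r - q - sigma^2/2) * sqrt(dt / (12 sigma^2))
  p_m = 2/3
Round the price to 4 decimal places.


dt = T/N = 1.000000; dx = sigma*sqrt(3*dt) = 0.831384
u = exp(dx) = 2.296496; d = 1/u = 0.435446
p_u = 0.104602, p_m = 0.666667, p_d = 0.228732
Discount per step: exp(-r*dt) = 0.971416
Stock lattice S(k, j) with j the centered position index:
  k=0: S(0,+0) = 22.4900
  k=1: S(1,-1) = 9.7932; S(1,+0) = 22.4900; S(1,+1) = 51.6482
  k=2: S(2,-2) = 4.2644; S(2,-1) = 9.7932; S(2,+0) = 22.4900; S(2,+1) = 51.6482; S(2,+2) = 118.6099
Terminal payoffs V(N, j) = max(S_T - K, 0):
  V(2,-2) = 0.000000; V(2,-1) = 0.000000; V(2,+0) = 0.000000; V(2,+1) = 27.788190; V(2,+2) = 94.749851
Backward induction: V(k, j) = exp(-r*dt) * [p_u * V(k+1, j+1) + p_m * V(k+1, j) + p_d * V(k+1, j-1)]
  V(1,-1) = exp(-r*dt) * [p_u*0.000000 + p_m*0.000000 + p_d*0.000000] = 0.000000
  V(1,+0) = exp(-r*dt) * [p_u*27.788190 + p_m*0.000000 + p_d*0.000000] = 2.823603
  V(1,+1) = exp(-r*dt) * [p_u*94.749851 + p_m*27.788190 + p_d*0.000000] = 27.623624
  V(0,+0) = exp(-r*dt) * [p_u*27.623624 + p_m*2.823603 + p_d*0.000000] = 4.635478

Answer: Price = V(0,0) = 4.6355


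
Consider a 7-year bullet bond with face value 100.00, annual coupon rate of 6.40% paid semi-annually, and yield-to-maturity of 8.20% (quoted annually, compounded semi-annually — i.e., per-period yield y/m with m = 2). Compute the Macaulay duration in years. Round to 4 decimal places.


Coupon per period c = face * coupon_rate / m = 3.200000
Periods per year m = 2; per-period yield y/m = 0.041000
Number of cashflows N = 14
Cashflows (t years, CF_t, discount factor 1/(1+y/m)^(m*t), PV):
  t = 0.5000: CF_t = 3.200000, DF = 0.960615, PV = 3.073967
  t = 1.0000: CF_t = 3.200000, DF = 0.922781, PV = 2.952899
  t = 1.5000: CF_t = 3.200000, DF = 0.886437, PV = 2.836598
  t = 2.0000: CF_t = 3.200000, DF = 0.851524, PV = 2.724878
  t = 2.5000: CF_t = 3.200000, DF = 0.817987, PV = 2.617558
  t = 3.0000: CF_t = 3.200000, DF = 0.785770, PV = 2.514465
  t = 3.5000: CF_t = 3.200000, DF = 0.754823, PV = 2.415432
  t = 4.0000: CF_t = 3.200000, DF = 0.725094, PV = 2.320300
  t = 4.5000: CF_t = 3.200000, DF = 0.696536, PV = 2.228915
  t = 5.0000: CF_t = 3.200000, DF = 0.669103, PV = 2.141128
  t = 5.5000: CF_t = 3.200000, DF = 0.642750, PV = 2.056799
  t = 6.0000: CF_t = 3.200000, DF = 0.617435, PV = 1.975792
  t = 6.5000: CF_t = 3.200000, DF = 0.593117, PV = 1.897975
  t = 7.0000: CF_t = 103.200000, DF = 0.569757, PV = 58.798938
Price P = sum_t PV_t = 90.555645
Macaulay numerator sum_t t * PV_t:
  t * PV_t at t = 0.5000: 1.536984
  t * PV_t at t = 1.0000: 2.952899
  t * PV_t at t = 1.5000: 4.254897
  t * PV_t at t = 2.0000: 5.449756
  t * PV_t at t = 2.5000: 6.543895
  t * PV_t at t = 3.0000: 7.543395
  t * PV_t at t = 3.5000: 8.454013
  t * PV_t at t = 4.0000: 9.281200
  t * PV_t at t = 4.5000: 10.030115
  t * PV_t at t = 5.0000: 10.705641
  t * PV_t at t = 5.5000: 11.312397
  t * PV_t at t = 6.0000: 11.854752
  t * PV_t at t = 6.5000: 12.336838
  t * PV_t at t = 7.0000: 411.592568
Macaulay duration D = (sum_t t * PV_t) / P = 513.849350 / 90.555645 = 5.674404

Answer: Macaulay duration = 5.6744 years


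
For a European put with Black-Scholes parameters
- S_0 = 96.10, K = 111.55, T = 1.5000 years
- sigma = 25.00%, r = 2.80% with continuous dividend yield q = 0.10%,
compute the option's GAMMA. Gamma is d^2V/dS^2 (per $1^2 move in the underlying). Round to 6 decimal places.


Answer: Gamma = 0.013266

Derivation:
d1 = -0.2015394597; d2 = -0.5077256775
phi(d1) = 0.3909218504; exp(-qT) = 0.9985011244; exp(-rT) = 0.9588697806
Gamma = exp(-qT) * phi(d1) / (S * sigma * sqrt(T)) = 0.9985011244 * 0.3909218504 / (96.1000 * 0.2500 * 1.2247448714) = 0.013266


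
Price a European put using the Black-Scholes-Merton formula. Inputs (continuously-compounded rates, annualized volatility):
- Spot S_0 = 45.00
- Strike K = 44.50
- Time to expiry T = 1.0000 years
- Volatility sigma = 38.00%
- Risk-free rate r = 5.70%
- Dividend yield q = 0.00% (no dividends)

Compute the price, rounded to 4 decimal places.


d1 = (ln(S/K) + (r - q + 0.5*sigma^2) * T) / (sigma * sqrt(T)) = 0.36940342
d2 = d1 - sigma * sqrt(T) = -0.01059658
exp(-rT) = 0.94459407; exp(-qT) = 1.00000000
P = K * exp(-rT) * N(-d2) - S_0 * exp(-qT) * N(-d1)
N(-d1) = 0.35591352; N(-d2) = 0.50422734
P = 44.5000 * 0.94459407 * 0.50422734 - 45.0000 * 1.00000000 * 0.35591352 = 5.1788

Answer: Price = 5.1788


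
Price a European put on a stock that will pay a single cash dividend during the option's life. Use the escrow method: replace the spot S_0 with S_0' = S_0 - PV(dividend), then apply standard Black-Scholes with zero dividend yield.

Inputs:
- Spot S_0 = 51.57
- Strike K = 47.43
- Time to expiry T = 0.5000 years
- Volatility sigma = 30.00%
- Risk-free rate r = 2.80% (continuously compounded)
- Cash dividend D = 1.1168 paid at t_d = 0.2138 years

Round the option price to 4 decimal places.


Answer: Price = 2.5210

Derivation:
PV(D) = D * exp(-r * t_d) = 1.1168 * 0.99403148 = 1.11013436
S_0' = S_0 - PV(D) = 51.5700 - 1.11013436 = 50.45986564
d1 = (ln(S_0'/K) + (r + sigma^2/2)*T) / (sigma*sqrt(T)) = 0.46397208
d2 = d1 - sigma*sqrt(T) = 0.25184004
exp(-rT) = 0.98609754
N(-d1) = 0.32133388; N(-d2) = 0.40058235
P = K * exp(-rT) * N(-d2) - S_0' * N(-d1) = 47.4300 * 0.98609754 * 0.40058235 - 50.45986564 * 0.32133388 = 2.5210


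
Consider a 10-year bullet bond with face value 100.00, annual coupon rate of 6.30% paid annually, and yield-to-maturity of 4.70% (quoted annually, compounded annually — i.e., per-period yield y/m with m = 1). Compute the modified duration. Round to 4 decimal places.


Answer: Modified duration = 7.5076

Derivation:
Coupon per period c = face * coupon_rate / m = 6.300000
Periods per year m = 1; per-period yield y/m = 0.047000
Number of cashflows N = 10
Cashflows (t years, CF_t, discount factor 1/(1+y/m)^(m*t), PV):
  t = 1.0000: CF_t = 6.300000, DF = 0.955110, PV = 6.017192
  t = 2.0000: CF_t = 6.300000, DF = 0.912235, PV = 5.747079
  t = 3.0000: CF_t = 6.300000, DF = 0.871284, PV = 5.489092
  t = 4.0000: CF_t = 6.300000, DF = 0.832172, PV = 5.242686
  t = 5.0000: CF_t = 6.300000, DF = 0.794816, PV = 5.007341
  t = 6.0000: CF_t = 6.300000, DF = 0.759137, PV = 4.782560
  t = 7.0000: CF_t = 6.300000, DF = 0.725059, PV = 4.567870
  t = 8.0000: CF_t = 6.300000, DF = 0.692511, PV = 4.362818
  t = 9.0000: CF_t = 6.300000, DF = 0.661424, PV = 4.166970
  t = 10.0000: CF_t = 106.300000, DF = 0.631732, PV = 67.153159
Price P = sum_t PV_t = 112.536768
First compute Macaulay numerator sum_t t * PV_t:
  t * PV_t at t = 1.0000: 6.017192
  t * PV_t at t = 2.0000: 11.494159
  t * PV_t at t = 3.0000: 16.467276
  t * PV_t at t = 4.0000: 20.970743
  t * PV_t at t = 5.0000: 25.036703
  t * PV_t at t = 6.0000: 28.695362
  t * PV_t at t = 7.0000: 31.975093
  t * PV_t at t = 8.0000: 34.902544
  t * PV_t at t = 9.0000: 37.502734
  t * PV_t at t = 10.0000: 671.531590
Macaulay duration D = 884.593396 / 112.536768 = 7.860483
Modified duration = D / (1 + y/m) = 7.860483 / (1 + 0.047000) = 7.507625


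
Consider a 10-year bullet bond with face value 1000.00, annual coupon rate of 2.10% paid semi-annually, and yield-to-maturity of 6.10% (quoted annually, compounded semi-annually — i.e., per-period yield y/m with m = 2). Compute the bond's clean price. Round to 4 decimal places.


Answer: Price = 703.8214

Derivation:
Coupon per period c = face * coupon_rate / m = 10.500000
Periods per year m = 2; per-period yield y/m = 0.030500
Number of cashflows N = 20
Cashflows (t years, CF_t, discount factor 1/(1+y/m)^(m*t), PV):
  t = 0.5000: CF_t = 10.500000, DF = 0.970403, PV = 10.189229
  t = 1.0000: CF_t = 10.500000, DF = 0.941681, PV = 9.887655
  t = 1.5000: CF_t = 10.500000, DF = 0.913810, PV = 9.595007
  t = 2.0000: CF_t = 10.500000, DF = 0.886764, PV = 9.311021
  t = 2.5000: CF_t = 10.500000, DF = 0.860518, PV = 9.035440
  t = 3.0000: CF_t = 10.500000, DF = 0.835049, PV = 8.768016
  t = 3.5000: CF_t = 10.500000, DF = 0.810334, PV = 8.508506
  t = 4.0000: CF_t = 10.500000, DF = 0.786350, PV = 8.256678
  t = 4.5000: CF_t = 10.500000, DF = 0.763076, PV = 8.012302
  t = 5.0000: CF_t = 10.500000, DF = 0.740491, PV = 7.775160
  t = 5.5000: CF_t = 10.500000, DF = 0.718575, PV = 7.545036
  t = 6.0000: CF_t = 10.500000, DF = 0.697307, PV = 7.321724
  t = 6.5000: CF_t = 10.500000, DF = 0.676669, PV = 7.105021
  t = 7.0000: CF_t = 10.500000, DF = 0.656641, PV = 6.894731
  t = 7.5000: CF_t = 10.500000, DF = 0.637206, PV = 6.690666
  t = 8.0000: CF_t = 10.500000, DF = 0.618347, PV = 6.492641
  t = 8.5000: CF_t = 10.500000, DF = 0.600045, PV = 6.300476
  t = 9.0000: CF_t = 10.500000, DF = 0.582286, PV = 6.113999
  t = 9.5000: CF_t = 10.500000, DF = 0.565052, PV = 5.933041
  t = 10.0000: CF_t = 1010.500000, DF = 0.548328, PV = 554.085003
Price P = sum_t PV_t = 703.821353


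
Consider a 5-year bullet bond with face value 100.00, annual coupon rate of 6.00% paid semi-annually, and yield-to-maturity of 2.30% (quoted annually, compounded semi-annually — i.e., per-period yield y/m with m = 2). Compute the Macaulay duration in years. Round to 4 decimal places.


Coupon per period c = face * coupon_rate / m = 3.000000
Periods per year m = 2; per-period yield y/m = 0.011500
Number of cashflows N = 10
Cashflows (t years, CF_t, discount factor 1/(1+y/m)^(m*t), PV):
  t = 0.5000: CF_t = 3.000000, DF = 0.988631, PV = 2.965892
  t = 1.0000: CF_t = 3.000000, DF = 0.977391, PV = 2.932172
  t = 1.5000: CF_t = 3.000000, DF = 0.966279, PV = 2.898836
  t = 2.0000: CF_t = 3.000000, DF = 0.955293, PV = 2.865878
  t = 2.5000: CF_t = 3.000000, DF = 0.944432, PV = 2.833295
  t = 3.0000: CF_t = 3.000000, DF = 0.933694, PV = 2.801083
  t = 3.5000: CF_t = 3.000000, DF = 0.923079, PV = 2.769236
  t = 4.0000: CF_t = 3.000000, DF = 0.912584, PV = 2.737752
  t = 4.5000: CF_t = 3.000000, DF = 0.902209, PV = 2.706626
  t = 5.0000: CF_t = 103.000000, DF = 0.891951, PV = 91.870981
Price P = sum_t PV_t = 117.381752
Macaulay numerator sum_t t * PV_t:
  t * PV_t at t = 0.5000: 1.482946
  t * PV_t at t = 1.0000: 2.932172
  t * PV_t at t = 1.5000: 4.348253
  t * PV_t at t = 2.0000: 5.731756
  t * PV_t at t = 2.5000: 7.083238
  t * PV_t at t = 3.0000: 8.403248
  t * PV_t at t = 3.5000: 9.692328
  t * PV_t at t = 4.0000: 10.951009
  t * PV_t at t = 4.5000: 12.179818
  t * PV_t at t = 5.0000: 459.354905
Macaulay duration D = (sum_t t * PV_t) / P = 522.159673 / 117.381752 = 4.448389

Answer: Macaulay duration = 4.4484 years


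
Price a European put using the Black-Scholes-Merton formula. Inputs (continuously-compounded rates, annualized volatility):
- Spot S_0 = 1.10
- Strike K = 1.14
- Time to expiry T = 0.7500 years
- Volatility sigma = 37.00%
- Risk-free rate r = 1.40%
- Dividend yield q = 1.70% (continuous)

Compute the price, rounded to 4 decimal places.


Answer: Price = 0.1629

Derivation:
d1 = (ln(S/K) + (r - q + 0.5*sigma^2) * T) / (sigma * sqrt(T)) = 0.04172344
d2 = d1 - sigma * sqrt(T) = -0.27870596
exp(-rT) = 0.98955493; exp(-qT) = 0.98733094
P = K * exp(-rT) * N(-d2) - S_0 * exp(-qT) * N(-d1)
N(-d1) = 0.48335958; N(-d2) = 0.60976475
P = 1.1400 * 0.98955493 * 0.60976475 - 1.1000 * 0.98733094 * 0.48335958 = 0.1629


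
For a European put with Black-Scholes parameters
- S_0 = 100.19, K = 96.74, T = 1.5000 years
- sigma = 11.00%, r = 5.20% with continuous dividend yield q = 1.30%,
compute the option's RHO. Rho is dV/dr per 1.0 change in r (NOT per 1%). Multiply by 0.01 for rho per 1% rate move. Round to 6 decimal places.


d1 = 0.7616904792; d2 = 0.6269685433
phi(d1) = 0.2984882453; exp(-qT) = 0.9806888952; exp(-rT) = 0.9249644265
N(-d2) = 0.2653399276
Rho = -K*T*exp(-rT)*N(-d2) = -96.7400 * 1.5000 * 0.9249644265 * 0.2653399276 = -35.614346

Answer: Rho = -35.614346


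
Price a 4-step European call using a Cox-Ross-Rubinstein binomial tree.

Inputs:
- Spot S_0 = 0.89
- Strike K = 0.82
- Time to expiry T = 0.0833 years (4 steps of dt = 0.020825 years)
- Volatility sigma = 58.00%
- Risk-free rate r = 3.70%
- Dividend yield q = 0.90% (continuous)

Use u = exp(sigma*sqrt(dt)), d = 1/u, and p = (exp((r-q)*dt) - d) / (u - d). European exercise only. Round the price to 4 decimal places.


Answer: Price = V(0,0) = 0.1029

Derivation:
dt = T/N = 0.020825
u = exp(sigma*sqrt(dt)) = 1.087302; d = 1/u = 0.919708
p = (exp((r-q)*dt) - d) / (u - d) = 0.482568
Discount per step: exp(-r*dt) = 0.999230
Stock lattice S(k, i) with i counting down-moves:
  k=0: S(0,0) = 0.8900
  k=1: S(1,0) = 0.9677; S(1,1) = 0.8185
  k=2: S(2,0) = 1.0522; S(2,1) = 0.8900; S(2,2) = 0.7528
  k=3: S(3,0) = 1.1440; S(3,1) = 0.9677; S(3,2) = 0.8185; S(3,3) = 0.6924
  k=4: S(4,0) = 1.2439; S(4,1) = 1.0522; S(4,2) = 0.8900; S(4,3) = 0.7528; S(4,4) = 0.6368
Terminal payoffs V(N, i) = max(S_T - K, 0):
  V(4,0) = 0.423913; V(4,1) = 0.232180; V(4,2) = 0.070000; V(4,3) = 0.000000; V(4,4) = 0.000000
Backward induction: V(k, i) = exp(-r*dt) * [p * V(k+1, i) + (1-p) * V(k+1, i+1)].
  V(3,0) = exp(-r*dt) * [p*0.423913 + (1-p)*0.232180] = 0.324454
  V(3,1) = exp(-r*dt) * [p*0.232180 + (1-p)*0.070000] = 0.148149
  V(3,2) = exp(-r*dt) * [p*0.070000 + (1-p)*0.000000] = 0.033754
  V(3,3) = exp(-r*dt) * [p*0.000000 + (1-p)*0.000000] = 0.000000
  V(2,0) = exp(-r*dt) * [p*0.324454 + (1-p)*0.148149] = 0.233048
  V(2,1) = exp(-r*dt) * [p*0.148149 + (1-p)*0.033754] = 0.088889
  V(2,2) = exp(-r*dt) * [p*0.033754 + (1-p)*0.000000] = 0.016276
  V(1,0) = exp(-r*dt) * [p*0.233048 + (1-p)*0.088889] = 0.158333
  V(1,1) = exp(-r*dt) * [p*0.088889 + (1-p)*0.016276] = 0.051277
  V(0,0) = exp(-r*dt) * [p*0.158333 + (1-p)*0.051277] = 0.102860


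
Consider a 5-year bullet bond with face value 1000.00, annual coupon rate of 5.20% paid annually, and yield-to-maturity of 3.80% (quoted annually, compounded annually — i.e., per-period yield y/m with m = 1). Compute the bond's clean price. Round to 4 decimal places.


Coupon per period c = face * coupon_rate / m = 52.000000
Periods per year m = 1; per-period yield y/m = 0.038000
Number of cashflows N = 5
Cashflows (t years, CF_t, discount factor 1/(1+y/m)^(m*t), PV):
  t = 1.0000: CF_t = 52.000000, DF = 0.963391, PV = 50.096339
  t = 2.0000: CF_t = 52.000000, DF = 0.928122, PV = 48.262369
  t = 3.0000: CF_t = 52.000000, DF = 0.894145, PV = 46.495539
  t = 4.0000: CF_t = 52.000000, DF = 0.861411, PV = 44.793390
  t = 5.0000: CF_t = 1052.000000, DF = 0.829876, PV = 873.029607
Price P = sum_t PV_t = 1062.677244

Answer: Price = 1062.6772


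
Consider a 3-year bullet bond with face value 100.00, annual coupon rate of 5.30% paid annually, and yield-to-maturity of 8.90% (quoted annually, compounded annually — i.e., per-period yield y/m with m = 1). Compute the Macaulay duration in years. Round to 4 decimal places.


Answer: Macaulay duration = 2.8437 years

Derivation:
Coupon per period c = face * coupon_rate / m = 5.300000
Periods per year m = 1; per-period yield y/m = 0.089000
Number of cashflows N = 3
Cashflows (t years, CF_t, discount factor 1/(1+y/m)^(m*t), PV):
  t = 1.0000: CF_t = 5.300000, DF = 0.918274, PV = 4.866850
  t = 2.0000: CF_t = 5.300000, DF = 0.843226, PV = 4.469100
  t = 3.0000: CF_t = 105.300000, DF = 0.774313, PV = 81.535123
Price P = sum_t PV_t = 90.871074
Macaulay numerator sum_t t * PV_t:
  t * PV_t at t = 1.0000: 4.866850
  t * PV_t at t = 2.0000: 8.938201
  t * PV_t at t = 3.0000: 244.605370
Macaulay duration D = (sum_t t * PV_t) / P = 258.410421 / 90.871074 = 2.843704


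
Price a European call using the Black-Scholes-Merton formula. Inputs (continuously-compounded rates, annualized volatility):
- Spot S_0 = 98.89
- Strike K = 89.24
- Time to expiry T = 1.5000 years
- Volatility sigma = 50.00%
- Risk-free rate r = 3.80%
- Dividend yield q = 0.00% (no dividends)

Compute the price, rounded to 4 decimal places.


Answer: Price = 30.0486

Derivation:
d1 = (ln(S/K) + (r - q + 0.5*sigma^2) * T) / (sigma * sqrt(T)) = 0.56694053
d2 = d1 - sigma * sqrt(T) = -0.04543191
exp(-rT) = 0.94459407; exp(-qT) = 1.00000000
C = S_0 * exp(-qT) * N(d1) - K * exp(-rT) * N(d2)
N(d1) = 0.71462271; N(d2) = 0.48188152
C = 98.8900 * 1.00000000 * 0.71462271 - 89.2400 * 0.94459407 * 0.48188152 = 30.0486


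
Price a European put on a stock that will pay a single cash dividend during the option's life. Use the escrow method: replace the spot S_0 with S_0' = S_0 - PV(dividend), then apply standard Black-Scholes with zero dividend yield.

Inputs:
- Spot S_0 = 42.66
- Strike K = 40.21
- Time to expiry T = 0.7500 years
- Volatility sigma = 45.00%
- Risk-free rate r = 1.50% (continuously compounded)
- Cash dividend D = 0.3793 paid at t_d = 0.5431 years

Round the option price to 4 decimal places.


PV(D) = D * exp(-r * t_d) = 0.3793 * 0.99188659 = 0.37622258
S_0' = S_0 - PV(D) = 42.6600 - 0.37622258 = 42.28377742
d1 = (ln(S_0'/K) + (r + sigma^2/2)*T) / (sigma*sqrt(T)) = 0.35276173
d2 = d1 - sigma*sqrt(T) = -0.03694970
exp(-rT) = 0.98881304
N(-d1) = 0.36213354; N(-d2) = 0.51473744
P = K * exp(-rT) * N(-d2) - S_0' * N(-d1) = 40.2100 * 0.98881304 * 0.51473744 - 42.28377742 * 0.36213354 = 5.1537

Answer: Price = 5.1537


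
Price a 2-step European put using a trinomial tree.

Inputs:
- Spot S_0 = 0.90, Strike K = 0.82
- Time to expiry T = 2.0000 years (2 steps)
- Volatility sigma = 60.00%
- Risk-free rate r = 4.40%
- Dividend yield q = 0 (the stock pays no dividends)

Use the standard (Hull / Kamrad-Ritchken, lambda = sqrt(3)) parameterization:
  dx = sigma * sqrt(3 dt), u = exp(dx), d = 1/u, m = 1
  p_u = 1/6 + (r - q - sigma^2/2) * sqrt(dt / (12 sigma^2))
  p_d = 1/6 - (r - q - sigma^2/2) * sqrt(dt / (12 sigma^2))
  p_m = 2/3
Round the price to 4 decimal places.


dt = T/N = 1.000000; dx = sigma*sqrt(3*dt) = 1.039230
u = exp(dx) = 2.827041; d = 1/u = 0.353727
p_u = 0.101234, p_m = 0.666667, p_d = 0.232100
Discount per step: exp(-r*dt) = 0.956954
Stock lattice S(k, j) with j the centered position index:
  k=0: S(0,+0) = 0.9000
  k=1: S(1,-1) = 0.3184; S(1,+0) = 0.9000; S(1,+1) = 2.5443
  k=2: S(2,-2) = 0.1126; S(2,-1) = 0.3184; S(2,+0) = 0.9000; S(2,+1) = 2.5443; S(2,+2) = 7.1929
Terminal payoffs V(N, j) = max(K - S_T, 0):
  V(2,-2) = 0.707390; V(2,-1) = 0.501646; V(2,+0) = 0.000000; V(2,+1) = 0.000000; V(2,+2) = 0.000000
Backward induction: V(k, j) = exp(-r*dt) * [p_u * V(k+1, j+1) + p_m * V(k+1, j) + p_d * V(k+1, j-1)]
  V(1,-1) = exp(-r*dt) * [p_u*0.000000 + p_m*0.501646 + p_d*0.707390] = 0.477152
  V(1,+0) = exp(-r*dt) * [p_u*0.000000 + p_m*0.000000 + p_d*0.501646] = 0.111420
  V(1,+1) = exp(-r*dt) * [p_u*0.000000 + p_m*0.000000 + p_d*0.000000] = 0.000000
  V(0,+0) = exp(-r*dt) * [p_u*0.000000 + p_m*0.111420 + p_d*0.477152] = 0.177062

Answer: Price = V(0,0) = 0.1771


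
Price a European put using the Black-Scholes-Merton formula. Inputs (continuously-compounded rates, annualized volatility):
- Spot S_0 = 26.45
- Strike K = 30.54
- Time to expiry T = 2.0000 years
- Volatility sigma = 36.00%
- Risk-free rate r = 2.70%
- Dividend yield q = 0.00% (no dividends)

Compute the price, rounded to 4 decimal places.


Answer: Price = 6.8910

Derivation:
d1 = (ln(S/K) + (r - q + 0.5*sigma^2) * T) / (sigma * sqrt(T)) = 0.07821162
d2 = d1 - sigma * sqrt(T) = -0.43090526
exp(-rT) = 0.94743211; exp(-qT) = 1.00000000
P = K * exp(-rT) * N(-d2) - S_0 * exp(-qT) * N(-d1)
N(-d1) = 0.46882986; N(-d2) = 0.66673137
P = 30.5400 * 0.94743211 * 0.66673137 - 26.4500 * 1.00000000 * 0.46882986 = 6.8910


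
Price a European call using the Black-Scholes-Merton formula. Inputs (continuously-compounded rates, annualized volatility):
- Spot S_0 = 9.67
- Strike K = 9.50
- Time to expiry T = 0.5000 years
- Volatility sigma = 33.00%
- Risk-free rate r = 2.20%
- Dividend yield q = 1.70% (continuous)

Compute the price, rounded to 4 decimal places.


Answer: Price = 0.9810

Derivation:
d1 = (ln(S/K) + (r - q + 0.5*sigma^2) * T) / (sigma * sqrt(T)) = 0.20339610
d2 = d1 - sigma * sqrt(T) = -0.02994914
exp(-rT) = 0.98906028; exp(-qT) = 0.99153602
C = S_0 * exp(-qT) * N(d1) - K * exp(-rT) * N(d2)
N(d1) = 0.58058728; N(d2) = 0.48805381
C = 9.6700 * 0.99153602 * 0.58058728 - 9.5000 * 0.98906028 * 0.48805381 = 0.9810


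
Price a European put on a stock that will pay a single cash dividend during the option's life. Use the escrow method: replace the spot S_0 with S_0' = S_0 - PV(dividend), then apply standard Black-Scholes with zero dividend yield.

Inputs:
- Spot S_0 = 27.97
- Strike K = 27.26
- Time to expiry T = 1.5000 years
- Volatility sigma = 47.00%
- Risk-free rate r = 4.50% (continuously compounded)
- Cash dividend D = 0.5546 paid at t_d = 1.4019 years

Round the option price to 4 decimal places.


PV(D) = D * exp(-r * t_d) = 0.5546 * 0.93886320 = 0.52069353
S_0' = S_0 - PV(D) = 27.9700 - 0.52069353 = 27.44930647
d1 = (ln(S_0'/K) + (r + sigma^2/2)*T) / (sigma*sqrt(T)) = 0.41710029
d2 = d1 - sigma*sqrt(T) = -0.15852980
exp(-rT) = 0.93472772
N(-d1) = 0.33830253; N(-d2) = 0.56298033
P = K * exp(-rT) * N(-d2) - S_0' * N(-d1) = 27.2600 * 0.93472772 * 0.56298033 - 27.44930647 * 0.33830253 = 5.0590

Answer: Price = 5.0590


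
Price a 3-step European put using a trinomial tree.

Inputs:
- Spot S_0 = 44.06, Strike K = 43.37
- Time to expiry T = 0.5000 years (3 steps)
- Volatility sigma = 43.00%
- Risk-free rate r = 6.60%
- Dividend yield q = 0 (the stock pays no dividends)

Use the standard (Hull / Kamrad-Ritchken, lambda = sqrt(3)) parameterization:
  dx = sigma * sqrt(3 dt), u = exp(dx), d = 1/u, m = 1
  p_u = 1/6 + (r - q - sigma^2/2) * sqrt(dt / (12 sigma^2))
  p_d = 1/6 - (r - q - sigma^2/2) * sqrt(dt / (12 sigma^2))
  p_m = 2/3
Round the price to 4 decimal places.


dt = T/N = 0.166667; dx = sigma*sqrt(3*dt) = 0.304056
u = exp(dx) = 1.355345; d = 1/u = 0.737820
p_u = 0.159417, p_m = 0.666667, p_d = 0.173916
Discount per step: exp(-r*dt) = 0.989060
Stock lattice S(k, j) with j the centered position index:
  k=0: S(0,+0) = 44.0600
  k=1: S(1,-1) = 32.5083; S(1,+0) = 44.0600; S(1,+1) = 59.7165
  k=2: S(2,-2) = 23.9853; S(2,-1) = 32.5083; S(2,+0) = 44.0600; S(2,+1) = 59.7165; S(2,+2) = 80.9364
  k=3: S(3,-3) = 17.6968; S(3,-2) = 23.9853; S(3,-1) = 32.5083; S(3,+0) = 44.0600; S(3,+1) = 59.7165; S(3,+2) = 80.9364; S(3,+3) = 109.6968
Terminal payoffs V(N, j) = max(K - S_T, 0):
  V(3,-3) = 25.673187; V(3,-2) = 19.384715; V(3,-1) = 10.861668; V(3,+0) = 0.000000; V(3,+1) = 0.000000; V(3,+2) = 0.000000; V(3,+3) = 0.000000
Backward induction: V(k, j) = exp(-r*dt) * [p_u * V(k+1, j+1) + p_m * V(k+1, j) + p_d * V(k+1, j-1)]
  V(2,-2) = exp(-r*dt) * [p_u*10.861668 + p_m*19.384715 + p_d*25.673187] = 18.910494
  V(2,-1) = exp(-r*dt) * [p_u*0.000000 + p_m*10.861668 + p_d*19.384715] = 10.496325
  V(2,+0) = exp(-r*dt) * [p_u*0.000000 + p_m*0.000000 + p_d*10.861668] = 1.868351
  V(2,+1) = exp(-r*dt) * [p_u*0.000000 + p_m*0.000000 + p_d*0.000000] = 0.000000
  V(2,+2) = exp(-r*dt) * [p_u*0.000000 + p_m*0.000000 + p_d*0.000000] = 0.000000
  V(1,-1) = exp(-r*dt) * [p_u*1.868351 + p_m*10.496325 + p_d*18.910494] = 10.468444
  V(1,+0) = exp(-r*dt) * [p_u*0.000000 + p_m*1.868351 + p_d*10.496325] = 3.037449
  V(1,+1) = exp(-r*dt) * [p_u*0.000000 + p_m*0.000000 + p_d*1.868351] = 0.321381
  V(0,+0) = exp(-r*dt) * [p_u*0.321381 + p_m*3.037449 + p_d*10.468444] = 3.854198

Answer: Price = V(0,0) = 3.8542


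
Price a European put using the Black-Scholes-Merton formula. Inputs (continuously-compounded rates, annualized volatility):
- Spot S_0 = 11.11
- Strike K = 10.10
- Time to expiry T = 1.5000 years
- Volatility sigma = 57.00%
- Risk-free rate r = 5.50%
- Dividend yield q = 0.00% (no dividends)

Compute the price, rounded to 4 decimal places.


Answer: Price = 1.9666

Derivation:
d1 = (ln(S/K) + (r - q + 0.5*sigma^2) * T) / (sigma * sqrt(T)) = 0.60375651
d2 = d1 - sigma * sqrt(T) = -0.09434807
exp(-rT) = 0.92081144; exp(-qT) = 1.00000000
P = K * exp(-rT) * N(-d2) - S_0 * exp(-qT) * N(-d1)
N(-d1) = 0.27300277; N(-d2) = 0.53758367
P = 10.1000 * 0.92081144 * 0.53758367 - 11.1100 * 1.00000000 * 0.27300277 = 1.9666


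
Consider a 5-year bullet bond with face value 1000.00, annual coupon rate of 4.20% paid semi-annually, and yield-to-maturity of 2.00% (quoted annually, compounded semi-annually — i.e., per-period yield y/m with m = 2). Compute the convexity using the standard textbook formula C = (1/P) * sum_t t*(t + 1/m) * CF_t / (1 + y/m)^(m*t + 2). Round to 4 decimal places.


Answer: Convexity = 24.0012

Derivation:
Coupon per period c = face * coupon_rate / m = 21.000000
Periods per year m = 2; per-period yield y/m = 0.010000
Number of cashflows N = 10
Cashflows (t years, CF_t, discount factor 1/(1+y/m)^(m*t), PV):
  t = 0.5000: CF_t = 21.000000, DF = 0.990099, PV = 20.792079
  t = 1.0000: CF_t = 21.000000, DF = 0.980296, PV = 20.586217
  t = 1.5000: CF_t = 21.000000, DF = 0.970590, PV = 20.382393
  t = 2.0000: CF_t = 21.000000, DF = 0.960980, PV = 20.180587
  t = 2.5000: CF_t = 21.000000, DF = 0.951466, PV = 19.980779
  t = 3.0000: CF_t = 21.000000, DF = 0.942045, PV = 19.782950
  t = 3.5000: CF_t = 21.000000, DF = 0.932718, PV = 19.587079
  t = 4.0000: CF_t = 21.000000, DF = 0.923483, PV = 19.393148
  t = 4.5000: CF_t = 21.000000, DF = 0.914340, PV = 19.201136
  t = 5.0000: CF_t = 1021.000000, DF = 0.905287, PV = 924.297981
Price P = sum_t PV_t = 1104.184350
Convexity numerator sum_t t*(t + 1/m) * CF_t / (1+y/m)^(m*t + 2):
  t = 0.5000: term = 10.191197
  t = 1.0000: term = 30.270881
  t = 1.5000: term = 59.942338
  t = 2.0000: term = 98.914750
  t = 2.5000: term = 146.903094
  t = 3.0000: term = 203.628051
  t = 3.5000: term = 268.815908
  t = 4.0000: term = 342.198469
  t = 4.5000: term = 423.512957
  t = 5.0000: term = 24917.355622
Convexity = (1/P) * sum = 26501.733266 / 1104.184350 = 24.001185


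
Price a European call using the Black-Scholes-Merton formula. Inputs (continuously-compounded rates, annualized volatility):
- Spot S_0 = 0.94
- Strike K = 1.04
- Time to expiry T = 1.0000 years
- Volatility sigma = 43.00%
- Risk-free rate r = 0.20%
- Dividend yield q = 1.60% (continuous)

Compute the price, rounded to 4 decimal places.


d1 = (ln(S/K) + (r - q + 0.5*sigma^2) * T) / (sigma * sqrt(T)) = -0.05266539
d2 = d1 - sigma * sqrt(T) = -0.48266539
exp(-rT) = 0.99800200; exp(-qT) = 0.98412732
C = S_0 * exp(-qT) * N(d1) - K * exp(-rT) * N(d2)
N(d1) = 0.47899926; N(d2) = 0.31466667
C = 0.9400 * 0.98412732 * 0.47899926 - 1.0400 * 0.99800200 * 0.31466667 = 0.1165

Answer: Price = 0.1165


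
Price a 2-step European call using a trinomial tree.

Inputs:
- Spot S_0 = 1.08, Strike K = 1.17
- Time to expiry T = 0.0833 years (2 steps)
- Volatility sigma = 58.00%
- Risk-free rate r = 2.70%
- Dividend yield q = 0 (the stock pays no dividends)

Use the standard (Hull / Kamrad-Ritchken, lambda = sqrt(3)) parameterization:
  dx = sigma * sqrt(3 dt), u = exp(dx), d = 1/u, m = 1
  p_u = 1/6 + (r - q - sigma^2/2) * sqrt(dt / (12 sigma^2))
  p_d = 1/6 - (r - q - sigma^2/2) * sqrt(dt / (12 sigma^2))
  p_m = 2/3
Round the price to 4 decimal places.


dt = T/N = 0.041650; dx = sigma*sqrt(3*dt) = 0.205020
u = exp(dx) = 1.227550; d = 1/u = 0.814631
p_u = 0.152324, p_m = 0.666667, p_d = 0.181009
Discount per step: exp(-r*dt) = 0.998876
Stock lattice S(k, j) with j the centered position index:
  k=0: S(0,+0) = 1.0800
  k=1: S(1,-1) = 0.8798; S(1,+0) = 1.0800; S(1,+1) = 1.3258
  k=2: S(2,-2) = 0.7167; S(2,-1) = 0.8798; S(2,+0) = 1.0800; S(2,+1) = 1.3258; S(2,+2) = 1.6274
Terminal payoffs V(N, j) = max(S_T - K, 0):
  V(2,-2) = 0.000000; V(2,-1) = 0.000000; V(2,+0) = 0.000000; V(2,+1) = 0.155754; V(2,+2) = 0.457428
Backward induction: V(k, j) = exp(-r*dt) * [p_u * V(k+1, j+1) + p_m * V(k+1, j) + p_d * V(k+1, j-1)]
  V(1,-1) = exp(-r*dt) * [p_u*0.000000 + p_m*0.000000 + p_d*0.000000] = 0.000000
  V(1,+0) = exp(-r*dt) * [p_u*0.155754 + p_m*0.000000 + p_d*0.000000] = 0.023698
  V(1,+1) = exp(-r*dt) * [p_u*0.457428 + p_m*0.155754 + p_d*0.000000] = 0.173318
  V(0,+0) = exp(-r*dt) * [p_u*0.173318 + p_m*0.023698 + p_d*0.000000] = 0.042152

Answer: Price = V(0,0) = 0.0422


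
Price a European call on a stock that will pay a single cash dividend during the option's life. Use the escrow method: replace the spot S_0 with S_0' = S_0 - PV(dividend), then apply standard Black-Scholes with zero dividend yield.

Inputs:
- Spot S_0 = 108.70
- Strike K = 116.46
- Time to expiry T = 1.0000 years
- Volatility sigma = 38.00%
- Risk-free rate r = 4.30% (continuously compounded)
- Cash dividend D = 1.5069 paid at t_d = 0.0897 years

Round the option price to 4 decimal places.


PV(D) = D * exp(-r * t_d) = 1.5069 * 0.99615033 = 1.50109893
S_0' = S_0 - PV(D) = 108.7000 - 1.50109893 = 107.19890107
d1 = (ln(S_0'/K) + (r + sigma^2/2)*T) / (sigma*sqrt(T)) = 0.08510034
d2 = d1 - sigma*sqrt(T) = -0.29489966
exp(-rT) = 0.95791139
N(d1) = 0.53390919; N(d2) = 0.38403527
C = S_0' * N(d1) - K * exp(-rT) * N(d2) = 107.19890107 * 0.53390919 - 116.4600 * 0.95791139 * 0.38403527 = 14.3921

Answer: Price = 14.3921


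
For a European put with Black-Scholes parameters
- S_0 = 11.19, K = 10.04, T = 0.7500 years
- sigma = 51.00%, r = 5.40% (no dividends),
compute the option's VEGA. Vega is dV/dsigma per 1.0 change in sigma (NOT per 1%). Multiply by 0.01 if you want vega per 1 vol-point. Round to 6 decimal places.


Answer: Vega = 3.308597

Derivation:
d1 = 0.5580620338; d2 = 0.1163890779
phi(d1) = 0.3414154721; exp(-qT) = 1.0000000000; exp(-rT) = 0.9603091645
Vega = S * exp(-qT) * phi(d1) * sqrt(T) = 11.1900 * 1.0000000000 * 0.3414154721 * 0.8660254038 = 3.308597


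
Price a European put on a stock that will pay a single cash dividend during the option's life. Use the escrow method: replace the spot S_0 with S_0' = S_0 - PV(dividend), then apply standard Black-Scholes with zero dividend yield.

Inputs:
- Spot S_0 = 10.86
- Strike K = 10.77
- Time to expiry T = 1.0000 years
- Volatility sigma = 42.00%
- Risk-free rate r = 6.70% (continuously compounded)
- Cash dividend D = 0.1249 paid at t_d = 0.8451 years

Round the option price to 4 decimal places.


PV(D) = D * exp(-r * t_d) = 0.1249 * 0.94495148 = 0.11802444
S_0' = S_0 - PV(D) = 10.8600 - 0.11802444 = 10.74197556
d1 = (ln(S_0'/K) + (r + sigma^2/2)*T) / (sigma*sqrt(T)) = 0.36332030
d2 = d1 - sigma*sqrt(T) = -0.05667970
exp(-rT) = 0.93519520
N(-d1) = 0.35818282; N(-d2) = 0.52259983
P = K * exp(-rT) * N(-d2) - S_0' * N(-d1) = 10.7700 * 0.93519520 * 0.52259983 - 10.74197556 * 0.35818282 = 1.4161

Answer: Price = 1.4161


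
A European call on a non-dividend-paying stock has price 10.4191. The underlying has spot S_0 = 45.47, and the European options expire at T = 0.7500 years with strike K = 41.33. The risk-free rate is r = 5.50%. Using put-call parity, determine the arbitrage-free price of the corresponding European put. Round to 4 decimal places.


Put-call parity: C - P = S_0 * exp(-qT) - K * exp(-rT).
S_0 * exp(-qT) = 45.4700 * 1.00000000 = 45.47000000
K * exp(-rT) = 41.3300 * 0.95958920 = 39.65982175
P = C - S*exp(-qT) + K*exp(-rT)
P = 10.4191 - 45.47000000 + 39.65982175 = 4.6089

Answer: Put price = 4.6089


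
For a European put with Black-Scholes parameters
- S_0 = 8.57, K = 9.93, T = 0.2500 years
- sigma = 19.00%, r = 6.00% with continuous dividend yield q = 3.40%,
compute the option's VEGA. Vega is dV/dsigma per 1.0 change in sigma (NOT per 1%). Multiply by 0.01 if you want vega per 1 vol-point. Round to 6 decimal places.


d1 = -1.4345288994; d2 = -1.5295288994
phi(d1) = 0.1425767091; exp(-qT) = 0.9915360229; exp(-rT) = 0.9851119396
Vega = S * exp(-qT) * phi(d1) * sqrt(T) = 8.5700 * 0.9915360229 * 0.1425767091 * 0.5000000000 = 0.605770

Answer: Vega = 0.605770


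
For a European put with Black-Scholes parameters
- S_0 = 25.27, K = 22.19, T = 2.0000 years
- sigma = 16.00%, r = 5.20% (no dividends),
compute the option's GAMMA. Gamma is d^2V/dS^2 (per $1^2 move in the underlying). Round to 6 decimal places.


Answer: Gamma = 0.036133

Derivation:
d1 = 1.1471755016; d2 = 0.9209013317
phi(d1) = 0.2066054488; exp(-qT) = 1.0000000000; exp(-rT) = 0.9012252974
Gamma = exp(-qT) * phi(d1) / (S * sigma * sqrt(T)) = 1.0000000000 * 0.2066054488 / (25.2700 * 0.1600 * 1.4142135624) = 0.036133


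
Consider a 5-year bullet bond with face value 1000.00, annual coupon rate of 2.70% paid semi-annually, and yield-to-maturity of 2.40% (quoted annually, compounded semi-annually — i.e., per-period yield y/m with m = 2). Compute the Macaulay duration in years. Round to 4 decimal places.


Answer: Macaulay duration = 4.7132 years

Derivation:
Coupon per period c = face * coupon_rate / m = 13.500000
Periods per year m = 2; per-period yield y/m = 0.012000
Number of cashflows N = 10
Cashflows (t years, CF_t, discount factor 1/(1+y/m)^(m*t), PV):
  t = 0.5000: CF_t = 13.500000, DF = 0.988142, PV = 13.339921
  t = 1.0000: CF_t = 13.500000, DF = 0.976425, PV = 13.181740
  t = 1.5000: CF_t = 13.500000, DF = 0.964847, PV = 13.025435
  t = 2.0000: CF_t = 13.500000, DF = 0.953406, PV = 12.870983
  t = 2.5000: CF_t = 13.500000, DF = 0.942101, PV = 12.718363
  t = 3.0000: CF_t = 13.500000, DF = 0.930930, PV = 12.567552
  t = 3.5000: CF_t = 13.500000, DF = 0.919891, PV = 12.418530
  t = 4.0000: CF_t = 13.500000, DF = 0.908983, PV = 12.271274
  t = 4.5000: CF_t = 13.500000, DF = 0.898205, PV = 12.125765
  t = 5.0000: CF_t = 1013.500000, DF = 0.887554, PV = 899.536164
Price P = sum_t PV_t = 1014.055727
Macaulay numerator sum_t t * PV_t:
  t * PV_t at t = 0.5000: 6.669960
  t * PV_t at t = 1.0000: 13.181740
  t * PV_t at t = 1.5000: 19.538152
  t * PV_t at t = 2.0000: 25.741966
  t * PV_t at t = 2.5000: 31.795907
  t * PV_t at t = 3.0000: 37.702656
  t * PV_t at t = 3.5000: 43.464854
  t * PV_t at t = 4.0000: 49.085098
  t * PV_t at t = 4.5000: 54.565944
  t * PV_t at t = 5.0000: 4497.680820
Macaulay duration D = (sum_t t * PV_t) / P = 4779.427098 / 1014.055727 = 4.713180


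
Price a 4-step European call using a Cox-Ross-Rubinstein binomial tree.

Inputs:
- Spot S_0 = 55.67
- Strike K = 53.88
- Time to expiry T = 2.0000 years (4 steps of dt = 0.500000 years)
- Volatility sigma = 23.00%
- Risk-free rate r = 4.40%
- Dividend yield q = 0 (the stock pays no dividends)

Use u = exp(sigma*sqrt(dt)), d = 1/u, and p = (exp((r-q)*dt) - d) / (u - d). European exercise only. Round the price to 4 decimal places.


dt = T/N = 0.500000
u = exp(sigma*sqrt(dt)) = 1.176607; d = 1/u = 0.849902
p = (exp((r-q)*dt) - d) / (u - d) = 0.527516
Discount per step: exp(-r*dt) = 0.978240
Stock lattice S(k, i) with i counting down-moves:
  k=0: S(0,0) = 55.6700
  k=1: S(1,0) = 65.5017; S(1,1) = 47.3140
  k=2: S(2,0) = 77.0697; S(2,1) = 55.6700; S(2,2) = 40.2123
  k=3: S(3,0) = 90.6807; S(3,1) = 65.5017; S(3,2) = 47.3140; S(3,3) = 34.1765
  k=4: S(4,0) = 106.6956; S(4,1) = 77.0697; S(4,2) = 55.6700; S(4,3) = 40.2123; S(4,4) = 29.0467
Terminal payoffs V(N, i) = max(S_T - K, 0):
  V(4,0) = 52.815570; V(4,1) = 23.189724; V(4,2) = 1.790000; V(4,3) = 0.000000; V(4,4) = 0.000000
Backward induction: V(k, i) = exp(-r*dt) * [p * V(k+1, i) + (1-p) * V(k+1, i+1)].
  V(3,0) = exp(-r*dt) * [p*52.815570 + (1-p)*23.189724] = 37.973165
  V(3,1) = exp(-r*dt) * [p*23.189724 + (1-p)*1.790000] = 12.794107
  V(3,2) = exp(-r*dt) * [p*1.790000 + (1-p)*0.000000] = 0.923707
  V(3,3) = exp(-r*dt) * [p*0.000000 + (1-p)*0.000000] = 0.000000
  V(2,0) = exp(-r*dt) * [p*37.973165 + (1-p)*12.794107] = 25.509045
  V(2,1) = exp(-r*dt) * [p*12.794107 + (1-p)*0.923707] = 7.029177
  V(2,2) = exp(-r*dt) * [p*0.923707 + (1-p)*0.000000] = 0.476667
  V(1,0) = exp(-r*dt) * [p*25.509045 + (1-p)*7.029177] = 16.412526
  V(1,1) = exp(-r*dt) * [p*7.029177 + (1-p)*0.476667] = 3.847635
  V(0,0) = exp(-r*dt) * [p*16.412526 + (1-p)*3.847635] = 10.247865

Answer: Price = V(0,0) = 10.2479
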